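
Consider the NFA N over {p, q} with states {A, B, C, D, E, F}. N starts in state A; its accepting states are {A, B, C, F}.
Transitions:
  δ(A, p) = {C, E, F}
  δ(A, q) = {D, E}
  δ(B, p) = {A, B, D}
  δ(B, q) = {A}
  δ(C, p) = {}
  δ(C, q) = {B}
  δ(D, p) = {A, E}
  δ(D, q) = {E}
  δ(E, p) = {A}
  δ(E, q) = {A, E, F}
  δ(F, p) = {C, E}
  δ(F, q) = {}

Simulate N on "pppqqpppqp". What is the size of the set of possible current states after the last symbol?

Start: {A}
read p: {C, E, F}
read p: {A, C, E}
read p: {A, C, E, F}
read q: {A, B, D, E, F}
read q: {A, D, E, F}
read p: {A, C, E, F}
read p: {A, C, E, F}
read p: {A, C, E, F}
read q: {A, B, D, E, F}
read p: {A, B, C, D, E, F}
Final reachable set {A, B, C, D, E, F} has 6 states.

6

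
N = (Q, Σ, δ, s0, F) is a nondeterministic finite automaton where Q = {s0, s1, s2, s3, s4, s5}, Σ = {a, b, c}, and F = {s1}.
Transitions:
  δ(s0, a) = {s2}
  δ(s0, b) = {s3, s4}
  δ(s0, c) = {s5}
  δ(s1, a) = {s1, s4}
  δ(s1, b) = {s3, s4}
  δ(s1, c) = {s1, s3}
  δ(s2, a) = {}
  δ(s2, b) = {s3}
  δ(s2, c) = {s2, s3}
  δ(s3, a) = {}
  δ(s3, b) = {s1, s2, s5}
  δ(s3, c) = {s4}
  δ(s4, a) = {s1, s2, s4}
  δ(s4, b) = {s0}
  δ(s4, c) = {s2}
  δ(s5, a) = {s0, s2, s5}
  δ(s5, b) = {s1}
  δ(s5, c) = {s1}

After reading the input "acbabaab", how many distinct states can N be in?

3

Start: {s0}
read a: {s2}
read c: {s2, s3}
read b: {s1, s2, s3, s5}
read a: {s0, s1, s2, s4, s5}
read b: {s0, s1, s3, s4}
read a: {s1, s2, s4}
read a: {s1, s2, s4}
read b: {s0, s3, s4}
Final reachable set {s0, s3, s4} has 3 states.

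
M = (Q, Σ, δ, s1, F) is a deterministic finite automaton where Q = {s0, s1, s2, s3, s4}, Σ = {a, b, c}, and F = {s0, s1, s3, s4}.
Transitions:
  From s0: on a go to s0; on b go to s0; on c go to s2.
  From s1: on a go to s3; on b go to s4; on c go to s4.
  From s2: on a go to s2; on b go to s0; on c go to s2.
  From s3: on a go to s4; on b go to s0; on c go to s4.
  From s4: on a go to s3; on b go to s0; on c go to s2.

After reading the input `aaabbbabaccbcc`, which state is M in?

s1 --a--> s3
s3 --a--> s4
s4 --a--> s3
s3 --b--> s0
s0 --b--> s0
s0 --b--> s0
s0 --a--> s0
s0 --b--> s0
s0 --a--> s0
s0 --c--> s2
s2 --c--> s2
s2 --b--> s0
s0 --c--> s2
s2 --c--> s2

s2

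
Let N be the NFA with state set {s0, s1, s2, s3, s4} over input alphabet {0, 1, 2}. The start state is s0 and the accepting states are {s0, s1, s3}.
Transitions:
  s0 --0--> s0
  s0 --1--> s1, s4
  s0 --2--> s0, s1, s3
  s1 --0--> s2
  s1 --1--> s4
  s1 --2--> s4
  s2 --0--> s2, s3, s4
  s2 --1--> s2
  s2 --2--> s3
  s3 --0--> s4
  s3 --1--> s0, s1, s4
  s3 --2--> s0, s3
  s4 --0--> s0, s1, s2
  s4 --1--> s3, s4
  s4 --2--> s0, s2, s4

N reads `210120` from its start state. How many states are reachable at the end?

Start: {s0}
read 2: {s0, s1, s3}
read 1: {s0, s1, s4}
read 0: {s0, s1, s2}
read 1: {s1, s2, s4}
read 2: {s0, s2, s3, s4}
read 0: {s0, s1, s2, s3, s4}
Final reachable set {s0, s1, s2, s3, s4} has 5 states.

5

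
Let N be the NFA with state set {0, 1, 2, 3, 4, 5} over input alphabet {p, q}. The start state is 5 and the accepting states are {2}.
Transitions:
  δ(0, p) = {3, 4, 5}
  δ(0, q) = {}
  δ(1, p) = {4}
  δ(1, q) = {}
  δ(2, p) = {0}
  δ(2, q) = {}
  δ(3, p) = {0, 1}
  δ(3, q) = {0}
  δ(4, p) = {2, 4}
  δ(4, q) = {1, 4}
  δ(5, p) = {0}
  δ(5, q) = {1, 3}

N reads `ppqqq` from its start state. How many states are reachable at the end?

2

Start: {5}
read p: {0}
read p: {3, 4, 5}
read q: {0, 1, 3, 4}
read q: {0, 1, 4}
read q: {1, 4}
Final reachable set {1, 4} has 2 states.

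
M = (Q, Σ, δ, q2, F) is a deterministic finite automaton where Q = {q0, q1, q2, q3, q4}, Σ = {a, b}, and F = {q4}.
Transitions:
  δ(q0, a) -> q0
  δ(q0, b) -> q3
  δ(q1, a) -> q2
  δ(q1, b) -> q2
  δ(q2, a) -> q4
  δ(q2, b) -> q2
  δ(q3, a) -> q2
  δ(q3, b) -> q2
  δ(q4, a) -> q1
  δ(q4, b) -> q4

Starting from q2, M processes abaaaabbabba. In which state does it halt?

q1

q2 --a--> q4
q4 --b--> q4
q4 --a--> q1
q1 --a--> q2
q2 --a--> q4
q4 --a--> q1
q1 --b--> q2
q2 --b--> q2
q2 --a--> q4
q4 --b--> q4
q4 --b--> q4
q4 --a--> q1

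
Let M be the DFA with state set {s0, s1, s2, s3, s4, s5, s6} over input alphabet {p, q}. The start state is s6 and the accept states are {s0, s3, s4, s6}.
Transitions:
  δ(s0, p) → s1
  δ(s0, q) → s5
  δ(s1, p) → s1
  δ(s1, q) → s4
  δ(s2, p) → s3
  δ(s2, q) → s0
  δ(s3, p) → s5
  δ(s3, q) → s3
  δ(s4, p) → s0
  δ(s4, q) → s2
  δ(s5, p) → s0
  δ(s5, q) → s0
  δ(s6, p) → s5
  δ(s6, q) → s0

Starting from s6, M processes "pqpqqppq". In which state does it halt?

s0

s6 --p--> s5
s5 --q--> s0
s0 --p--> s1
s1 --q--> s4
s4 --q--> s2
s2 --p--> s3
s3 --p--> s5
s5 --q--> s0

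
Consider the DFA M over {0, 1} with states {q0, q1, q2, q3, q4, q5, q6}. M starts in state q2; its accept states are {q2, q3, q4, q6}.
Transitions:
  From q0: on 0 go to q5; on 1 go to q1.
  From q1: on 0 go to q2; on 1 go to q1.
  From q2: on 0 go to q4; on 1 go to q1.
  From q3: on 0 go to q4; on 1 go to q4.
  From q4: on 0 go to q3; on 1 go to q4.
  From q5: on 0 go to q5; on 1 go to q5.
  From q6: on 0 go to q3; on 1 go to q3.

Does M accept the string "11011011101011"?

q2 --1--> q1
q1 --1--> q1
q1 --0--> q2
q2 --1--> q1
q1 --1--> q1
q1 --0--> q2
q2 --1--> q1
q1 --1--> q1
q1 --1--> q1
q1 --0--> q2
q2 --1--> q1
q1 --0--> q2
q2 --1--> q1
q1 --1--> q1
End in state q1, which is not an accepting state.

rejected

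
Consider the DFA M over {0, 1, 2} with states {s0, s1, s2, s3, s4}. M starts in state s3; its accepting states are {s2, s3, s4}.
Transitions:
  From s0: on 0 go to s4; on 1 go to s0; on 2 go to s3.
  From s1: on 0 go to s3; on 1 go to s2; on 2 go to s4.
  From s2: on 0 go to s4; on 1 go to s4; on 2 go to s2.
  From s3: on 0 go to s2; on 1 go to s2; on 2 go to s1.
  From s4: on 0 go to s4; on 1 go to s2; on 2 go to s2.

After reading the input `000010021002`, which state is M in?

s2

s3 --0--> s2
s2 --0--> s4
s4 --0--> s4
s4 --0--> s4
s4 --1--> s2
s2 --0--> s4
s4 --0--> s4
s4 --2--> s2
s2 --1--> s4
s4 --0--> s4
s4 --0--> s4
s4 --2--> s2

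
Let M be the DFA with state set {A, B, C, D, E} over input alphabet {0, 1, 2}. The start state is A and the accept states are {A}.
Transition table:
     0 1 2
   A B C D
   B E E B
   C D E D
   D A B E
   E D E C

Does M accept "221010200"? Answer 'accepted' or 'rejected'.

A --2--> D
D --2--> E
E --1--> E
E --0--> D
D --1--> B
B --0--> E
E --2--> C
C --0--> D
D --0--> A
End in state A, which is an accepting state.

accepted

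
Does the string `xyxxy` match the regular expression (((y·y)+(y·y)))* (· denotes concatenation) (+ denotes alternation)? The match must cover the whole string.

no

xyxxy cannot be split into zero or more pieces each matching ((y·y)+(y·y)).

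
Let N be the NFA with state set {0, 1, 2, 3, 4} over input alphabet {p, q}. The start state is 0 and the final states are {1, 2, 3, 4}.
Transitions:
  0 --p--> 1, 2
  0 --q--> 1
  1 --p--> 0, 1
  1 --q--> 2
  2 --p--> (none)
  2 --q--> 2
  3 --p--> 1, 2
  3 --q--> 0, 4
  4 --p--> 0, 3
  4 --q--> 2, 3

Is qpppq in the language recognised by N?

accepted

Start: {0}
read q: {1}
read p: {0, 1}
read p: {0, 1, 2}
read p: {0, 1, 2}
read q: {1, 2}
Reachable ∩ accepting = {1, 2} — nonempty.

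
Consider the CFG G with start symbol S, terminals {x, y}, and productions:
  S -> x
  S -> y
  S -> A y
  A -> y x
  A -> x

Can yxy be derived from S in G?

yes

S ⇒ Ay ⇒ yxy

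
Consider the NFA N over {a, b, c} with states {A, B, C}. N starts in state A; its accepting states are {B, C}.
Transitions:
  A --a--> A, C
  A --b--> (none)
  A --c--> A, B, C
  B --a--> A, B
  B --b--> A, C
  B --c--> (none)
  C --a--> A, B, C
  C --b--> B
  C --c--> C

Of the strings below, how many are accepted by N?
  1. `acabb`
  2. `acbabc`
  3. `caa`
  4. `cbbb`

`acabb`: accepted
`acbabc`: accepted
`caa`: accepted
`cbbb`: accepted

4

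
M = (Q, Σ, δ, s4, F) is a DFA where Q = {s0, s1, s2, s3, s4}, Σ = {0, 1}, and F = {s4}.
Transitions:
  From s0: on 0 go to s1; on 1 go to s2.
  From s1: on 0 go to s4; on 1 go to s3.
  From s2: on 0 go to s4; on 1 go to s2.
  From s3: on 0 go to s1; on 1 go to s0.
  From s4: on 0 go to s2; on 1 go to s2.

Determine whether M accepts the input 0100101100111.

rejected

s4 --0--> s2
s2 --1--> s2
s2 --0--> s4
s4 --0--> s2
s2 --1--> s2
s2 --0--> s4
s4 --1--> s2
s2 --1--> s2
s2 --0--> s4
s4 --0--> s2
s2 --1--> s2
s2 --1--> s2
s2 --1--> s2
End in state s2, which is not an accepting state.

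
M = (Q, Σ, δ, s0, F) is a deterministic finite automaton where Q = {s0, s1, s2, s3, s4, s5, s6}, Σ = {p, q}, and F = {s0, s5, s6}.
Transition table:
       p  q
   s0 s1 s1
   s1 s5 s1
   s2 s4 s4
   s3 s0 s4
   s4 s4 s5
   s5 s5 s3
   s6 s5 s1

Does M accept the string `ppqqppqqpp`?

s0 --p--> s1
s1 --p--> s5
s5 --q--> s3
s3 --q--> s4
s4 --p--> s4
s4 --p--> s4
s4 --q--> s5
s5 --q--> s3
s3 --p--> s0
s0 --p--> s1
End in state s1, which is not an accepting state.

rejected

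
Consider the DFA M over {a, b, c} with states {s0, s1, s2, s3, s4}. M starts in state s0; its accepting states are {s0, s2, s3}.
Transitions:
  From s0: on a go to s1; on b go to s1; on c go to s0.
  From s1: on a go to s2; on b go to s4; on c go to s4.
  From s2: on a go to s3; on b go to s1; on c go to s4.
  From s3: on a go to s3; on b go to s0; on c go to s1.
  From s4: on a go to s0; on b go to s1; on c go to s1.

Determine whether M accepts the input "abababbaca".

s0 --a--> s1
s1 --b--> s4
s4 --a--> s0
s0 --b--> s1
s1 --a--> s2
s2 --b--> s1
s1 --b--> s4
s4 --a--> s0
s0 --c--> s0
s0 --a--> s1
End in state s1, which is not an accepting state.

rejected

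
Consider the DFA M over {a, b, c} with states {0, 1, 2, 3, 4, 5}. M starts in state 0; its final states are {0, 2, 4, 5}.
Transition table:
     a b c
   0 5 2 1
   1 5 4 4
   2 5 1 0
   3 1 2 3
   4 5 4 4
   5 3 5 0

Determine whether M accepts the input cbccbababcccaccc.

accepted

0 --c--> 1
1 --b--> 4
4 --c--> 4
4 --c--> 4
4 --b--> 4
4 --a--> 5
5 --b--> 5
5 --a--> 3
3 --b--> 2
2 --c--> 0
0 --c--> 1
1 --c--> 4
4 --a--> 5
5 --c--> 0
0 --c--> 1
1 --c--> 4
End in state 4, which is an accepting state.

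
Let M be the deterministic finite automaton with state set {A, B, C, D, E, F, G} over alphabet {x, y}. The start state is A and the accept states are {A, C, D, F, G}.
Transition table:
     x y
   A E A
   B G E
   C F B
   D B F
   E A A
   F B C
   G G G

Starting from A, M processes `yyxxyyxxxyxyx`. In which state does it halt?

E

A --y--> A
A --y--> A
A --x--> E
E --x--> A
A --y--> A
A --y--> A
A --x--> E
E --x--> A
A --x--> E
E --y--> A
A --x--> E
E --y--> A
A --x--> E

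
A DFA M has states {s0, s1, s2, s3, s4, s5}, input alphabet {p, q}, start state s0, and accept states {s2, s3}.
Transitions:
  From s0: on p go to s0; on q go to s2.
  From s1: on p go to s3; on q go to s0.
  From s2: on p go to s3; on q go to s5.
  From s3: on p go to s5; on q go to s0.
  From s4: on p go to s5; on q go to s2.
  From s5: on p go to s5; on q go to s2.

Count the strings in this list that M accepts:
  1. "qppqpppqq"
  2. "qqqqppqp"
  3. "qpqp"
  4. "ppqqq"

2

"qppqpppqq": rejected
"qqqqppqp": accepted
"qpqp": rejected
"ppqqq": accepted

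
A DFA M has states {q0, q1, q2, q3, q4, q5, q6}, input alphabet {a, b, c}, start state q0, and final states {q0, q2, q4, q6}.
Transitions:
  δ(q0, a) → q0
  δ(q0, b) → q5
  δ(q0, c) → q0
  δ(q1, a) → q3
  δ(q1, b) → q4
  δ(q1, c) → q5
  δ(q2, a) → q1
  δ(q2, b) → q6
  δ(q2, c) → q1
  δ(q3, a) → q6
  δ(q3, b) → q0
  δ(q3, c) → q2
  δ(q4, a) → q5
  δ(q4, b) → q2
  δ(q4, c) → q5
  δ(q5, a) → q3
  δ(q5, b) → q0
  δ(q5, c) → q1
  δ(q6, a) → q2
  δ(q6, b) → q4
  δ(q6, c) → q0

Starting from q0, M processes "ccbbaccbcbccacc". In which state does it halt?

q0 --c--> q0
q0 --c--> q0
q0 --b--> q5
q5 --b--> q0
q0 --a--> q0
q0 --c--> q0
q0 --c--> q0
q0 --b--> q5
q5 --c--> q1
q1 --b--> q4
q4 --c--> q5
q5 --c--> q1
q1 --a--> q3
q3 --c--> q2
q2 --c--> q1

q1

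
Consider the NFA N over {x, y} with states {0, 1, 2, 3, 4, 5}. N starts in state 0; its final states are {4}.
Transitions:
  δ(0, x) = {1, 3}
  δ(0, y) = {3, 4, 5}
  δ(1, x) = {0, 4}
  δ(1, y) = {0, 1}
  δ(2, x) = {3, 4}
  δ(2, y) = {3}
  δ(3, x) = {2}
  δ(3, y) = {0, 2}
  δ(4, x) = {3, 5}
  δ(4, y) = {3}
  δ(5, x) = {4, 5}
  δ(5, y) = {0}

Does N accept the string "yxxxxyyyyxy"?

Start: {0}
read y: {3, 4, 5}
read x: {2, 3, 4, 5}
read x: {2, 3, 4, 5}
read x: {2, 3, 4, 5}
read x: {2, 3, 4, 5}
read y: {0, 2, 3}
read y: {0, 2, 3, 4, 5}
read y: {0, 2, 3, 4, 5}
read y: {0, 2, 3, 4, 5}
read x: {1, 2, 3, 4, 5}
read y: {0, 1, 2, 3}
Reachable ∩ accepting = {} — empty.

rejected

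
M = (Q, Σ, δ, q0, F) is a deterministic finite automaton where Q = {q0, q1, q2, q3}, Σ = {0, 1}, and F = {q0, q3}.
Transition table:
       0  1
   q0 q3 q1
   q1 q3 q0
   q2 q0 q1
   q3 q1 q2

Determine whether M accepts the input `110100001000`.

rejected

q0 --1--> q1
q1 --1--> q0
q0 --0--> q3
q3 --1--> q2
q2 --0--> q0
q0 --0--> q3
q3 --0--> q1
q1 --0--> q3
q3 --1--> q2
q2 --0--> q0
q0 --0--> q3
q3 --0--> q1
End in state q1, which is not an accepting state.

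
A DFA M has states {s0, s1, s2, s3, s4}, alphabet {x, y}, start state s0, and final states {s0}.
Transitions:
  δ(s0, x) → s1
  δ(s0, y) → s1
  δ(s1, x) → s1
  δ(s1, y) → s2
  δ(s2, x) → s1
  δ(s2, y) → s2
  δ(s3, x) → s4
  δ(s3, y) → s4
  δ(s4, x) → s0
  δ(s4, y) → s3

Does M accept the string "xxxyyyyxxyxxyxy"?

s0 --x--> s1
s1 --x--> s1
s1 --x--> s1
s1 --y--> s2
s2 --y--> s2
s2 --y--> s2
s2 --y--> s2
s2 --x--> s1
s1 --x--> s1
s1 --y--> s2
s2 --x--> s1
s1 --x--> s1
s1 --y--> s2
s2 --x--> s1
s1 --y--> s2
End in state s2, which is not an accepting state.

rejected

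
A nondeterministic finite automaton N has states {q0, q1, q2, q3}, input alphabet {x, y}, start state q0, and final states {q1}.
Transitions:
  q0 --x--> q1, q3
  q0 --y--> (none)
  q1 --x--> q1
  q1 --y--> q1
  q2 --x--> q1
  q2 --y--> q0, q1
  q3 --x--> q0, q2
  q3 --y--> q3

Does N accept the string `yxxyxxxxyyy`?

Start: {q0}
read y: {}
The reachable set is empty and stays empty for the remaining 10 symbols.
Reachable ∩ accepting = {} — empty.

rejected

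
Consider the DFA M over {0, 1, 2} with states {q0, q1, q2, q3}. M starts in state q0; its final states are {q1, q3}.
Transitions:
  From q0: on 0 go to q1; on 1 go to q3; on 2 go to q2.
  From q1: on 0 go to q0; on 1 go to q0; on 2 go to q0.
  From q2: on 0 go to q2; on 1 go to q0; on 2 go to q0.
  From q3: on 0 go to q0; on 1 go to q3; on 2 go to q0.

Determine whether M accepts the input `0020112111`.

accepted

q0 --0--> q1
q1 --0--> q0
q0 --2--> q2
q2 --0--> q2
q2 --1--> q0
q0 --1--> q3
q3 --2--> q0
q0 --1--> q3
q3 --1--> q3
q3 --1--> q3
End in state q3, which is an accepting state.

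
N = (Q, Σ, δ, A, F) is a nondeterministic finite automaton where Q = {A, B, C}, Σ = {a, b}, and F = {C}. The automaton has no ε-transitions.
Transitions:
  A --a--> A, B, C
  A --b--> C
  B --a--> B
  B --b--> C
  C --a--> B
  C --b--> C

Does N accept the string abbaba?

rejected

Start: {A}
read a: {A, B, C}
read b: {C}
read b: {C}
read a: {B}
read b: {C}
read a: {B}
Reachable ∩ accepting = {} — empty.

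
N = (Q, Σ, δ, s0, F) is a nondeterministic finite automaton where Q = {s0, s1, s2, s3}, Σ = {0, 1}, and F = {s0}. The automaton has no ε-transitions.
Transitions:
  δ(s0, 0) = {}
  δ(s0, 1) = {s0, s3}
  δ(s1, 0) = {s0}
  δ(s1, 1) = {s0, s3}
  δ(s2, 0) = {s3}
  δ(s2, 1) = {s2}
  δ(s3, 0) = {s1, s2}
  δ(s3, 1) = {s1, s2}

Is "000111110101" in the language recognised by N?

rejected

Start: {s0}
read 0: {}
The reachable set is empty and stays empty for the remaining 11 symbols.
Reachable ∩ accepting = {} — empty.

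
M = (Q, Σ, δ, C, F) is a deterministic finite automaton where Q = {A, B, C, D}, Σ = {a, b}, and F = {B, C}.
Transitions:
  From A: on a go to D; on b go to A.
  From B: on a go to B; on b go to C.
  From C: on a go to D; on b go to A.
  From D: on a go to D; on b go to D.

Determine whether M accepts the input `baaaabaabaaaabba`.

rejected

C --b--> A
A --a--> D
D --a--> D
D --a--> D
D --a--> D
D --b--> D
D --a--> D
D --a--> D
D --b--> D
D --a--> D
D --a--> D
D --a--> D
D --a--> D
D --b--> D
D --b--> D
D --a--> D
End in state D, which is not an accepting state.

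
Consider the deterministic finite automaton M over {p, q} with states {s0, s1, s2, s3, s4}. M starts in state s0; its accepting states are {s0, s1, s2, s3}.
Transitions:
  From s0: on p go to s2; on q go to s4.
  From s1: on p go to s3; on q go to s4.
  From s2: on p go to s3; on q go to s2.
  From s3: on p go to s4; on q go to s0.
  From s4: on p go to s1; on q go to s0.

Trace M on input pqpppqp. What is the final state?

s0 --p--> s2
s2 --q--> s2
s2 --p--> s3
s3 --p--> s4
s4 --p--> s1
s1 --q--> s4
s4 --p--> s1

s1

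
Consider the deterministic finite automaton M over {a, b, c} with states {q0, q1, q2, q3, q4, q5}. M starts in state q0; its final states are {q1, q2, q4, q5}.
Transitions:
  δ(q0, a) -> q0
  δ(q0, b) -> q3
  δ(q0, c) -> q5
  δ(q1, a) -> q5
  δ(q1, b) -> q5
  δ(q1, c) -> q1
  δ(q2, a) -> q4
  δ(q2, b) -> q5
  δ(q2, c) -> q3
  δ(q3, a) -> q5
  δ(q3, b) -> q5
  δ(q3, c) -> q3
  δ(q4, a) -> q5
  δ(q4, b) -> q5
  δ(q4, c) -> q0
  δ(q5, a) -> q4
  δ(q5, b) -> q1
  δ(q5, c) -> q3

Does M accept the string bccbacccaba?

q0 --b--> q3
q3 --c--> q3
q3 --c--> q3
q3 --b--> q5
q5 --a--> q4
q4 --c--> q0
q0 --c--> q5
q5 --c--> q3
q3 --a--> q5
q5 --b--> q1
q1 --a--> q5
End in state q5, which is an accepting state.

accepted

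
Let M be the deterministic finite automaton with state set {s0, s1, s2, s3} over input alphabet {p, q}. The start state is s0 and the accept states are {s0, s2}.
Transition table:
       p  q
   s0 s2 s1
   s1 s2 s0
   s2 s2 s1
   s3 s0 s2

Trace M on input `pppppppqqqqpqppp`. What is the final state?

s2

s0 --p--> s2
s2 --p--> s2
s2 --p--> s2
s2 --p--> s2
s2 --p--> s2
s2 --p--> s2
s2 --p--> s2
s2 --q--> s1
s1 --q--> s0
s0 --q--> s1
s1 --q--> s0
s0 --p--> s2
s2 --q--> s1
s1 --p--> s2
s2 --p--> s2
s2 --p--> s2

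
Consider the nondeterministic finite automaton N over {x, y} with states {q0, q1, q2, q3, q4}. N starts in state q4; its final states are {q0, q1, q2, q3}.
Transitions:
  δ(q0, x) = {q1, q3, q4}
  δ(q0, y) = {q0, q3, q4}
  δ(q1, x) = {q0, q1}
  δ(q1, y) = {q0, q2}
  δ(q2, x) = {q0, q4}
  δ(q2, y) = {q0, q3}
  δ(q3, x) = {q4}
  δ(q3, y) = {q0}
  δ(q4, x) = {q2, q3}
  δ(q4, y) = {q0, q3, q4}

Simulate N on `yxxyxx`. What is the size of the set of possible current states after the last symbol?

Start: {q4}
read y: {q0, q3, q4}
read x: {q1, q2, q3, q4}
read x: {q0, q1, q2, q3, q4}
read y: {q0, q2, q3, q4}
read x: {q0, q1, q2, q3, q4}
read x: {q0, q1, q2, q3, q4}
Final reachable set {q0, q1, q2, q3, q4} has 5 states.

5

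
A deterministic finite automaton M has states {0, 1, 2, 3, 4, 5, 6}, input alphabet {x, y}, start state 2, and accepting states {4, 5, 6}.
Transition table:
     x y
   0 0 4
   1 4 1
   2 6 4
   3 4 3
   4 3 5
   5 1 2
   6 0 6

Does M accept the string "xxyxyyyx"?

accepted

2 --x--> 6
6 --x--> 0
0 --y--> 4
4 --x--> 3
3 --y--> 3
3 --y--> 3
3 --y--> 3
3 --x--> 4
End in state 4, which is an accepting state.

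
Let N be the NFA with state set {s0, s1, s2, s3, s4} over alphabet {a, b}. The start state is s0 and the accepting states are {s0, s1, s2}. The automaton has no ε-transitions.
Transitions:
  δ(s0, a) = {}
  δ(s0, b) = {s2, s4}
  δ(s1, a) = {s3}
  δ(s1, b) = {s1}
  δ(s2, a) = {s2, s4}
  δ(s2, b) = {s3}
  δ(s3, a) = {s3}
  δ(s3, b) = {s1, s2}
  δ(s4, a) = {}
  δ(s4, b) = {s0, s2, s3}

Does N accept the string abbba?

Start: {s0}
read a: {}
The reachable set is empty and stays empty for the remaining 4 symbols.
Reachable ∩ accepting = {} — empty.

rejected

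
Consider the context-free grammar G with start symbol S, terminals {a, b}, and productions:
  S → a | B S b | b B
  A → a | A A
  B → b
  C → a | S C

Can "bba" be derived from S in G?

no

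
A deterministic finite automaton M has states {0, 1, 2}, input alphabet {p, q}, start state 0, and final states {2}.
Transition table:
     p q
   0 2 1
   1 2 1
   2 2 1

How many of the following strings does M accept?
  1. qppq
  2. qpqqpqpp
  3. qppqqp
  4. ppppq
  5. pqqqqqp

3

qppq: rejected
qpqqpqpp: accepted
qppqqp: accepted
ppppq: rejected
pqqqqqp: accepted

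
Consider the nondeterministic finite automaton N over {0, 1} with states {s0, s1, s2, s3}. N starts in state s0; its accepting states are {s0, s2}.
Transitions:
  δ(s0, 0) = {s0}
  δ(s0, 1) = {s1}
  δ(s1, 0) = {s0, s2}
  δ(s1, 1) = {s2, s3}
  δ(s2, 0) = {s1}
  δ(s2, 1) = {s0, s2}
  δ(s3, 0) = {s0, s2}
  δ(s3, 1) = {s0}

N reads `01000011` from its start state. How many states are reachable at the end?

Start: {s0}
read 0: {s0}
read 1: {s1}
read 0: {s0, s2}
read 0: {s0, s1}
read 0: {s0, s2}
read 0: {s0, s1}
read 1: {s1, s2, s3}
read 1: {s0, s2, s3}
Final reachable set {s0, s2, s3} has 3 states.

3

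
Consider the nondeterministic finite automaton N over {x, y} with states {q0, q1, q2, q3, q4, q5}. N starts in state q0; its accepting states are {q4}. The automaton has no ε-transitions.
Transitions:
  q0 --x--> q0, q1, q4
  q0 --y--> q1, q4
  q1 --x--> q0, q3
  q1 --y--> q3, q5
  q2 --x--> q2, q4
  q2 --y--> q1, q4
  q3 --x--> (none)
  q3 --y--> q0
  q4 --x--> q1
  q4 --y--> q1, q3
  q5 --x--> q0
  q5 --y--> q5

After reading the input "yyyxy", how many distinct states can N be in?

4

Start: {q0}
read y: {q1, q4}
read y: {q1, q3, q5}
read y: {q0, q3, q5}
read x: {q0, q1, q4}
read y: {q1, q3, q4, q5}
Final reachable set {q1, q3, q4, q5} has 4 states.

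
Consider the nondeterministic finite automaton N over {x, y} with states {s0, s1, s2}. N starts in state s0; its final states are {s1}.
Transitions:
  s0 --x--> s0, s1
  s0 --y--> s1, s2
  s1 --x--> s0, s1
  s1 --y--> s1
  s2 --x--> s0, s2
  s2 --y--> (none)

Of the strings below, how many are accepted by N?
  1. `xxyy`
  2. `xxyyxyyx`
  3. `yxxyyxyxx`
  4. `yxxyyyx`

4

`xxyy`: accepted
`xxyyxyyx`: accepted
`yxxyyxyxx`: accepted
`yxxyyyx`: accepted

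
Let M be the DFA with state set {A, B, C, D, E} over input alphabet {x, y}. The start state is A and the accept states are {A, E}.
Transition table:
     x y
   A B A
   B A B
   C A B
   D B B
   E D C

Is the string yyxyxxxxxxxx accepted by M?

A --y--> A
A --y--> A
A --x--> B
B --y--> B
B --x--> A
A --x--> B
B --x--> A
A --x--> B
B --x--> A
A --x--> B
B --x--> A
A --x--> B
End in state B, which is not an accepting state.

rejected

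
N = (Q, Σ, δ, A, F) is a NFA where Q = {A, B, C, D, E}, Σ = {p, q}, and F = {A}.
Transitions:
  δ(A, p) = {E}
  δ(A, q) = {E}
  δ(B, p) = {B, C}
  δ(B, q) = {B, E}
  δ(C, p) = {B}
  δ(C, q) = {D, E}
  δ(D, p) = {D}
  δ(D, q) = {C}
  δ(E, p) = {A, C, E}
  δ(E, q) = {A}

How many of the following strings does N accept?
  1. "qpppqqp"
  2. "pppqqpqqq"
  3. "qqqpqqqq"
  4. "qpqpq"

"qpppqqp": accepted
"pppqqpqqq": accepted
"qqqpqqqq": accepted
"qpqpq": accepted

4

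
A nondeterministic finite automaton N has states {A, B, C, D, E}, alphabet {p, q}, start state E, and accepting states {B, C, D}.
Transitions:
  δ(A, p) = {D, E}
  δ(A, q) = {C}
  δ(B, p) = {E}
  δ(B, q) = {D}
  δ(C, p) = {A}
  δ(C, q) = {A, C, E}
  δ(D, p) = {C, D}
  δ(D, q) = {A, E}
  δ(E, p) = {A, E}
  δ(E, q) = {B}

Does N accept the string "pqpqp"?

rejected

Start: {E}
read p: {A, E}
read q: {B, C}
read p: {A, E}
read q: {B, C}
read p: {A, E}
Reachable ∩ accepting = {} — empty.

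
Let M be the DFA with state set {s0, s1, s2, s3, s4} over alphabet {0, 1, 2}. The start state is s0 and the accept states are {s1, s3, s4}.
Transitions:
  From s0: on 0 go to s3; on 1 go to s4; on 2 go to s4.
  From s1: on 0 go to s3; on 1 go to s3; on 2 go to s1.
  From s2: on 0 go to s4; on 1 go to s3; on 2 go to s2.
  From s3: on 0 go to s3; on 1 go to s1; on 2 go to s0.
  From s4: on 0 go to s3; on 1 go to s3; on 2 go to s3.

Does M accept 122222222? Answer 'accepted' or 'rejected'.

s0 --1--> s4
s4 --2--> s3
s3 --2--> s0
s0 --2--> s4
s4 --2--> s3
s3 --2--> s0
s0 --2--> s4
s4 --2--> s3
s3 --2--> s0
End in state s0, which is not an accepting state.

rejected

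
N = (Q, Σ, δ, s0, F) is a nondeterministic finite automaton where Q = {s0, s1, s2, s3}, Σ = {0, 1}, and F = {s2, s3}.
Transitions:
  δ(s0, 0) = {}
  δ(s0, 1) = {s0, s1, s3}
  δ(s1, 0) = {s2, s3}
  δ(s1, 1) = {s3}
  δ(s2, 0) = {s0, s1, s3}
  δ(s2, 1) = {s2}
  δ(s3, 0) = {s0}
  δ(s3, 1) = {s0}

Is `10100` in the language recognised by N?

Start: {s0}
read 1: {s0, s1, s3}
read 0: {s0, s2, s3}
read 1: {s0, s1, s2, s3}
read 0: {s0, s1, s2, s3}
read 0: {s0, s1, s2, s3}
Reachable ∩ accepting = {s2, s3} — nonempty.

accepted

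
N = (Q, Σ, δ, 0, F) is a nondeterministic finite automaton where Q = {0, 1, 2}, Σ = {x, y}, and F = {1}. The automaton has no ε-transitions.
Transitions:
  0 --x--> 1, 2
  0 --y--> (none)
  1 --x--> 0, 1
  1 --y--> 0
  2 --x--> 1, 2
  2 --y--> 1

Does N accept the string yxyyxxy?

Start: {0}
read y: {}
The reachable set is empty and stays empty for the remaining 6 symbols.
Reachable ∩ accepting = {} — empty.

rejected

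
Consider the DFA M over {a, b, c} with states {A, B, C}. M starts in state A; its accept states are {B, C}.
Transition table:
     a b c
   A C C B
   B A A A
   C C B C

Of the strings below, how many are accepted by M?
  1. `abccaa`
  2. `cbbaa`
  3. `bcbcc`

`abccaa`: accepted
`cbbaa`: accepted
`bcbcc`: accepted

3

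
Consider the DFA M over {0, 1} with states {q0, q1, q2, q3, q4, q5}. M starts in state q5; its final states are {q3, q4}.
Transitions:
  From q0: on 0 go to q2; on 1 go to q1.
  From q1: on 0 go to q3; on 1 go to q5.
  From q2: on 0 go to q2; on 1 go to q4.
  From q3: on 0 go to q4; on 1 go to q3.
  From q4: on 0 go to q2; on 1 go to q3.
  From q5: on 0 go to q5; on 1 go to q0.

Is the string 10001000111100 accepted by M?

q5 --1--> q0
q0 --0--> q2
q2 --0--> q2
q2 --0--> q2
q2 --1--> q4
q4 --0--> q2
q2 --0--> q2
q2 --0--> q2
q2 --1--> q4
q4 --1--> q3
q3 --1--> q3
q3 --1--> q3
q3 --0--> q4
q4 --0--> q2
End in state q2, which is not an accepting state.

rejected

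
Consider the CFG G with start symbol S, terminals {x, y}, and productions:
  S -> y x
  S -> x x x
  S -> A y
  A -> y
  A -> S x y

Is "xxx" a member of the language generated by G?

S ⇒ xxx

yes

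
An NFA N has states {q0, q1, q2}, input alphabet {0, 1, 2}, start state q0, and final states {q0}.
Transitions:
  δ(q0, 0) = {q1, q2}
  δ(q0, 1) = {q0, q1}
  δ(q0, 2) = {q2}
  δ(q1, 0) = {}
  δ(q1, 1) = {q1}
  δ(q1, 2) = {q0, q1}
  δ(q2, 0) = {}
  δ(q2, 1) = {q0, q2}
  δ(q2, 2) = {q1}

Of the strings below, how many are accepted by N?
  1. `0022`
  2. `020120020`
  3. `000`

`0022`: rejected
`020120020`: rejected
`000`: rejected

0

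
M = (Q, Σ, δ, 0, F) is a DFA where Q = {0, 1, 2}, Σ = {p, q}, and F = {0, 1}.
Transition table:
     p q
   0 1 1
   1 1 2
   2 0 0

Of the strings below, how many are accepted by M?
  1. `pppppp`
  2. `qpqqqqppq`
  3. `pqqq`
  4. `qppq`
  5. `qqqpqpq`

3

`pppppp`: accepted
`qpqqqqppq`: rejected
`pqqq`: accepted
`qppq`: rejected
`qqqpqpq`: accepted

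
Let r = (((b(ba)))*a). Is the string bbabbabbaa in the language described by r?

Split as bbabbabba·a: ((b(ba)))* matches bbabbabba and a matches a.

yes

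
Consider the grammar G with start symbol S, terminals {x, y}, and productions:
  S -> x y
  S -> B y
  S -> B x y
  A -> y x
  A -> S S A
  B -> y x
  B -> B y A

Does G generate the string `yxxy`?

yes

S ⇒ Bxy ⇒ yxxy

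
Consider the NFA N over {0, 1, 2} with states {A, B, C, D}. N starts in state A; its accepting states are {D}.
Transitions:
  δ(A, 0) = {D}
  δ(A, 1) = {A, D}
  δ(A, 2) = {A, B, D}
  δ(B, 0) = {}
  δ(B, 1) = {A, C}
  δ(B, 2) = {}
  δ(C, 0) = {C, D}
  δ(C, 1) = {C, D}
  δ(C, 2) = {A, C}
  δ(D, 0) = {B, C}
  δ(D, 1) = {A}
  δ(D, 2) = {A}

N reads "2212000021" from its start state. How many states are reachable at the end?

3

Start: {A}
read 2: {A, B, D}
read 2: {A, B, D}
read 1: {A, C, D}
read 2: {A, B, C, D}
read 0: {B, C, D}
read 0: {B, C, D}
read 0: {B, C, D}
read 0: {B, C, D}
read 2: {A, C}
read 1: {A, C, D}
Final reachable set {A, C, D} has 3 states.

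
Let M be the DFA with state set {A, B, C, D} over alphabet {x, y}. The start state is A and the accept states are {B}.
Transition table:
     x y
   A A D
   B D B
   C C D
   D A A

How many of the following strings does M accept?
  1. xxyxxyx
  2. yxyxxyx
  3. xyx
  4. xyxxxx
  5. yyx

0

xxyxxyx: rejected
yxyxxyx: rejected
xyx: rejected
xyxxxx: rejected
yyx: rejected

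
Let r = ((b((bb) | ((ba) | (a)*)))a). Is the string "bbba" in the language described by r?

Split as bbb·a: (b((bb)|((ba)|(a)*))) matches bbb and a matches a.

yes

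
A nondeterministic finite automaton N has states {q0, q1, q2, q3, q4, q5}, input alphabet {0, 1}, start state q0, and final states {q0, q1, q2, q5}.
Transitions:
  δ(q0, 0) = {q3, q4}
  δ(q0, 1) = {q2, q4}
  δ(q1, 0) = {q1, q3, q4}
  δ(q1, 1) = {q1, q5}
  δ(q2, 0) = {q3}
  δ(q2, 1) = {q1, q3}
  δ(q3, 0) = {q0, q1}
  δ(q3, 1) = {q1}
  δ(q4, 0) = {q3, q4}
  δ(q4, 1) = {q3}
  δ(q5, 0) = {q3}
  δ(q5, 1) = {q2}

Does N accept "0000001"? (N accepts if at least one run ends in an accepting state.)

Start: {q0}
read 0: {q3, q4}
read 0: {q0, q1, q3, q4}
read 0: {q0, q1, q3, q4}
read 0: {q0, q1, q3, q4}
read 0: {q0, q1, q3, q4}
read 0: {q0, q1, q3, q4}
read 1: {q1, q2, q3, q4, q5}
Reachable ∩ accepting = {q1, q2, q5} — nonempty.

accepted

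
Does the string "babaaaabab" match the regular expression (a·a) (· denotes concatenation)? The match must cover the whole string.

No split of babaaaabab into u·v has a matching u and a matching v.

no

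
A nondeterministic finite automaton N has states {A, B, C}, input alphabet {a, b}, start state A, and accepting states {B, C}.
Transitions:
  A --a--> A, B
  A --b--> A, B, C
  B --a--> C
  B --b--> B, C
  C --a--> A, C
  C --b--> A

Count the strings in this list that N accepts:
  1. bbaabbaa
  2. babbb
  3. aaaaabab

3

bbaabbaa: accepted
babbb: accepted
aaaaabab: accepted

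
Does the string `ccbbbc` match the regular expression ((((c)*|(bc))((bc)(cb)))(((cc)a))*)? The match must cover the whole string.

no

No split of ccbbbc into u·v has (((c)*|(bc))((bc)(cb))) matching u and (((cc)a))* matching v.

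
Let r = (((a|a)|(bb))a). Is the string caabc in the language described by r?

no

No split of caabc into u·v has ((a|a)|(bb)) matching u and a matching v.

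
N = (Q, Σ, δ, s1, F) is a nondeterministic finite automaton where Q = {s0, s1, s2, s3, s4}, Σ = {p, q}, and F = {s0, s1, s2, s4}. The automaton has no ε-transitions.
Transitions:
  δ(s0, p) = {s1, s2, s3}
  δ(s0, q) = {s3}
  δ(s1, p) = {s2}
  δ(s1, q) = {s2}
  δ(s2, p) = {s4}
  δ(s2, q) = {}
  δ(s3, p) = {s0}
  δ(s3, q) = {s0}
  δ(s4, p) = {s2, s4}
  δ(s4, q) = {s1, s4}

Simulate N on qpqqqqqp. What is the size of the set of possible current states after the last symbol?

Start: {s1}
read q: {s2}
read p: {s4}
read q: {s1, s4}
read q: {s1, s2, s4}
read q: {s1, s2, s4}
read q: {s1, s2, s4}
read q: {s1, s2, s4}
read p: {s2, s4}
Final reachable set {s2, s4} has 2 states.

2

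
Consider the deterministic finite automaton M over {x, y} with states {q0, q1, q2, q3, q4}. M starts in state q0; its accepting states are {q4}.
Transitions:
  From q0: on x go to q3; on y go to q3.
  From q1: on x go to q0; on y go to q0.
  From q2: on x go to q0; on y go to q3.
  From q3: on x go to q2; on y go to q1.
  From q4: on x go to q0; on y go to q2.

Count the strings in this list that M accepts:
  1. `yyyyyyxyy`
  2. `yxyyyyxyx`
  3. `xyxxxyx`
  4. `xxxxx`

`yyyyyyxyy`: rejected
`yxyyyyxyx`: rejected
`xyxxxyx`: rejected
`xxxxx`: rejected

0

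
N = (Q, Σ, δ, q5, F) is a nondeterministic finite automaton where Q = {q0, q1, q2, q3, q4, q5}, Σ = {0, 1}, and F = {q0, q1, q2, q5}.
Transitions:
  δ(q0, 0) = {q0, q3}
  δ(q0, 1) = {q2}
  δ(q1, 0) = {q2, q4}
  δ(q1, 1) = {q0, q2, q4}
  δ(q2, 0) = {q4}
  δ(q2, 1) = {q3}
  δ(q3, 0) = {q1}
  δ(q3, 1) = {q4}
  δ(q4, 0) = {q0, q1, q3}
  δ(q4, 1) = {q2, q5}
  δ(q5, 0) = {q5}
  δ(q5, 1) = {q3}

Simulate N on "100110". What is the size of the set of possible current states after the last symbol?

Start: {q5}
read 1: {q3}
read 0: {q1}
read 0: {q2, q4}
read 1: {q2, q3, q5}
read 1: {q3, q4}
read 0: {q0, q1, q3}
Final reachable set {q0, q1, q3} has 3 states.

3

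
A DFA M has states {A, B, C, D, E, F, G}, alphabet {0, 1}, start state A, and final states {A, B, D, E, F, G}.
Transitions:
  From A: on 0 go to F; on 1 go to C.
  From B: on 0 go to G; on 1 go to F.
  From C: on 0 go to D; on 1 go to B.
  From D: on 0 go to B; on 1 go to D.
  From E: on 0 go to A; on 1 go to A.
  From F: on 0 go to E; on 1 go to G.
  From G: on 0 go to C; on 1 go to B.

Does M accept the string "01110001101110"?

A --0--> F
F --1--> G
G --1--> B
B --1--> F
F --0--> E
E --0--> A
A --0--> F
F --1--> G
G --1--> B
B --0--> G
G --1--> B
B --1--> F
F --1--> G
G --0--> C
End in state C, which is not an accepting state.

rejected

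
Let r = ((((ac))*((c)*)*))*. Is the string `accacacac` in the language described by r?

Split into 5 pieces ac · c · ac · ac · ac; each matches (((ac))*((c)*)*).

yes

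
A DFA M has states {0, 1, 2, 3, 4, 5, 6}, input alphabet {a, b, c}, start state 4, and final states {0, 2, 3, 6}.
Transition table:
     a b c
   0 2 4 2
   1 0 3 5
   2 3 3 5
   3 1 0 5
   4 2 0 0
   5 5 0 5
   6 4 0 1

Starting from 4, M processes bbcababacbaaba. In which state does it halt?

4 --b--> 0
0 --b--> 4
4 --c--> 0
0 --a--> 2
2 --b--> 3
3 --a--> 1
1 --b--> 3
3 --a--> 1
1 --c--> 5
5 --b--> 0
0 --a--> 2
2 --a--> 3
3 --b--> 0
0 --a--> 2

2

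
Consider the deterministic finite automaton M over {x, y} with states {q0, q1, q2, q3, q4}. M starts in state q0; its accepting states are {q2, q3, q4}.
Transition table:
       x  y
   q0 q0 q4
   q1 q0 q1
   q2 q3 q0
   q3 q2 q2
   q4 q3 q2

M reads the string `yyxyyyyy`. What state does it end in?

q0 --y--> q4
q4 --y--> q2
q2 --x--> q3
q3 --y--> q2
q2 --y--> q0
q0 --y--> q4
q4 --y--> q2
q2 --y--> q0

q0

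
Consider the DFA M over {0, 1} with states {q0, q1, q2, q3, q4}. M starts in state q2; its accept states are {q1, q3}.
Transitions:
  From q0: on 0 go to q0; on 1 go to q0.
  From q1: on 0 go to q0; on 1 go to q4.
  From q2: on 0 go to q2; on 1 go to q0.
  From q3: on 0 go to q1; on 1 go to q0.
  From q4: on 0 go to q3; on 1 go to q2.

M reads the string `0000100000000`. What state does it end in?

q0

q2 --0--> q2
q2 --0--> q2
q2 --0--> q2
q2 --0--> q2
q2 --1--> q0
q0 --0--> q0
q0 --0--> q0
q0 --0--> q0
q0 --0--> q0
q0 --0--> q0
q0 --0--> q0
q0 --0--> q0
q0 --0--> q0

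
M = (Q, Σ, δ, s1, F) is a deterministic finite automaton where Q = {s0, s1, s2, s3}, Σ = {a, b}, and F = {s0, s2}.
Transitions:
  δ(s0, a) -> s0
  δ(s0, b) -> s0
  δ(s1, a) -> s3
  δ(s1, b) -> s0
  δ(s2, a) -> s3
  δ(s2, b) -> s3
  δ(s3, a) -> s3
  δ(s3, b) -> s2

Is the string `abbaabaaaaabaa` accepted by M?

rejected

s1 --a--> s3
s3 --b--> s2
s2 --b--> s3
s3 --a--> s3
s3 --a--> s3
s3 --b--> s2
s2 --a--> s3
s3 --a--> s3
s3 --a--> s3
s3 --a--> s3
s3 --a--> s3
s3 --b--> s2
s2 --a--> s3
s3 --a--> s3
End in state s3, which is not an accepting state.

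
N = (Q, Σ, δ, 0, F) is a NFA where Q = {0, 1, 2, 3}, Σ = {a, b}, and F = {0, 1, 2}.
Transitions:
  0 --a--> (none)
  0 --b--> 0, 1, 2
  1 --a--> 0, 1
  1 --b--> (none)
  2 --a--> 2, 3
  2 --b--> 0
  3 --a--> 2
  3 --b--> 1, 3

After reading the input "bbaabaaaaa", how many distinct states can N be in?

Start: {0}
read b: {0, 1, 2}
read b: {0, 1, 2}
read a: {0, 1, 2, 3}
read a: {0, 1, 2, 3}
read b: {0, 1, 2, 3}
read a: {0, 1, 2, 3}
read a: {0, 1, 2, 3}
read a: {0, 1, 2, 3}
read a: {0, 1, 2, 3}
read a: {0, 1, 2, 3}
Final reachable set {0, 1, 2, 3} has 4 states.

4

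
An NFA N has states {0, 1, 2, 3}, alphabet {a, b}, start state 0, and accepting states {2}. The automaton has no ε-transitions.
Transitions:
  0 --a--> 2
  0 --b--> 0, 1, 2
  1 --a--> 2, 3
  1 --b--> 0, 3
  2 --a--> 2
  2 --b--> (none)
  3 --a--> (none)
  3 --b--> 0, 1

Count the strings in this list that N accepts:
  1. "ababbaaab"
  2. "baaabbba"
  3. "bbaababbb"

"ababbaaab": rejected
"baaabbba": rejected
"bbaababbb": rejected

0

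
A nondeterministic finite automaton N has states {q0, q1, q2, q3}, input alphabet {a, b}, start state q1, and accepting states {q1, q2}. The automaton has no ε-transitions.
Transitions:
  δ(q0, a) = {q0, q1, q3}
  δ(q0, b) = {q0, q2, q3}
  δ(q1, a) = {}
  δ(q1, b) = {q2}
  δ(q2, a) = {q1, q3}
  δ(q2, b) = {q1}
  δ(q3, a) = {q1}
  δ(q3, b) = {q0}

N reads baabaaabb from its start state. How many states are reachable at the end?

Start: {q1}
read b: {q2}
read a: {q1, q3}
read a: {q1}
read b: {q2}
read a: {q1, q3}
read a: {q1}
read a: {}
The reachable set is empty and stays empty for the remaining 2 symbols.
Final reachable set {} has 0 states.

0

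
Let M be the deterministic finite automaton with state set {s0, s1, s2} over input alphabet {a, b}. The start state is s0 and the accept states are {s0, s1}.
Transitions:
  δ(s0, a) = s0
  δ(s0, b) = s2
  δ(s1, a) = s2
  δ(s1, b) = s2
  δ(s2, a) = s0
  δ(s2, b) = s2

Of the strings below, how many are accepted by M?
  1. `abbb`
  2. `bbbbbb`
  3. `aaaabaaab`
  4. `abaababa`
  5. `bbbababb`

1

`abbb`: rejected
`bbbbbb`: rejected
`aaaabaaab`: rejected
`abaababa`: accepted
`bbbababb`: rejected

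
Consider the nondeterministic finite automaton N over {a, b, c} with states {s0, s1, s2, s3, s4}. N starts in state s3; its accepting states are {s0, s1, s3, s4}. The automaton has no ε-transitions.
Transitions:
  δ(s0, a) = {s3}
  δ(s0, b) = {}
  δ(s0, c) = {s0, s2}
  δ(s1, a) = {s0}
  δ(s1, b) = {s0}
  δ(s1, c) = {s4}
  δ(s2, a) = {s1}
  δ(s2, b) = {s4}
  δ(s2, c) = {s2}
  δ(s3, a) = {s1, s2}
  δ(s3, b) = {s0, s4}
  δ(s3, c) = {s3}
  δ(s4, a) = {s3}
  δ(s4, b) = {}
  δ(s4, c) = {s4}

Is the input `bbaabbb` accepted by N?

Start: {s3}
read b: {s0, s4}
read b: {}
The reachable set is empty and stays empty for the remaining 5 symbols.
Reachable ∩ accepting = {} — empty.

rejected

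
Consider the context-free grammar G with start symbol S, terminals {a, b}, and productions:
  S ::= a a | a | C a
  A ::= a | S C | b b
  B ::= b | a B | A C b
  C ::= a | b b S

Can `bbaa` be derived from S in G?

S ⇒ Ca ⇒ bbSa ⇒ bbaa

yes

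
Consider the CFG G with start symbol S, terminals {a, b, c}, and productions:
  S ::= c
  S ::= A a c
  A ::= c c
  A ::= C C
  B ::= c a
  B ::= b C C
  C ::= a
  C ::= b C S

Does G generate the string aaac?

yes

S ⇒ Aac ⇒ CCac ⇒ aCac ⇒ aaac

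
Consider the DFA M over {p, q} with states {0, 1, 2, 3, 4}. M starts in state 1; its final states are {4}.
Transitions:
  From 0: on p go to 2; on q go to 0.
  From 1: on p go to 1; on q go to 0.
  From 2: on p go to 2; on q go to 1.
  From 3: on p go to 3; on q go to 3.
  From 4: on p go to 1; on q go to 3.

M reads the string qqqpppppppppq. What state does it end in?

1

1 --q--> 0
0 --q--> 0
0 --q--> 0
0 --p--> 2
2 --p--> 2
2 --p--> 2
2 --p--> 2
2 --p--> 2
2 --p--> 2
2 --p--> 2
2 --p--> 2
2 --p--> 2
2 --q--> 1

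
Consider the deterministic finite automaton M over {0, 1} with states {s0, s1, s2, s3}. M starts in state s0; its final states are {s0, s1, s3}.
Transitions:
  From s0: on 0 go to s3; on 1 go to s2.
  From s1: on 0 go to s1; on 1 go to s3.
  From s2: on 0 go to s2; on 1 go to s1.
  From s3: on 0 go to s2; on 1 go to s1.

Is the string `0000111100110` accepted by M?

rejected

s0 --0--> s3
s3 --0--> s2
s2 --0--> s2
s2 --0--> s2
s2 --1--> s1
s1 --1--> s3
s3 --1--> s1
s1 --1--> s3
s3 --0--> s2
s2 --0--> s2
s2 --1--> s1
s1 --1--> s3
s3 --0--> s2
End in state s2, which is not an accepting state.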